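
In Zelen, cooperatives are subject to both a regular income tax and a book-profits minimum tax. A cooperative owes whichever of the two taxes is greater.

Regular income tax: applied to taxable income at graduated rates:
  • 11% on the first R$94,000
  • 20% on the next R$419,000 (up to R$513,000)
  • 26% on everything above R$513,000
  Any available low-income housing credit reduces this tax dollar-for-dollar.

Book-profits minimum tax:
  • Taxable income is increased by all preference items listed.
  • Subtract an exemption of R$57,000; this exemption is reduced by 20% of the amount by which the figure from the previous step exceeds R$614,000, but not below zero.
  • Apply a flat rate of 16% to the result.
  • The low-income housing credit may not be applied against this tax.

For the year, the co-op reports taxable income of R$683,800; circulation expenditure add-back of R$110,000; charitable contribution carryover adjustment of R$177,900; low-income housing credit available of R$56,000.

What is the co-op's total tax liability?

Book-profits minimum tax:
  Adjusted income: R$683,800 + R$110,000 + R$177,900 = R$971,700
  Exemption: 20% × (R$971,700 − R$614,000) = R$71,540 ≥ R$57,000, so the exemption is fully phased out
  Base: R$971,700 − R$0 = R$971,700
  R$971,700 × 16% = R$155,472

Regular income tax:
  R$94,000 × 11% = R$10,340
  R$419,000 × 20% = R$83,800
  R$170,800 × 26% = R$44,408
  → R$138,548
  Less low-income housing credit R$56,000 → R$82,548

R$155,472 > R$82,548, so the book-profits minimum tax is the binding amount.

R$155,472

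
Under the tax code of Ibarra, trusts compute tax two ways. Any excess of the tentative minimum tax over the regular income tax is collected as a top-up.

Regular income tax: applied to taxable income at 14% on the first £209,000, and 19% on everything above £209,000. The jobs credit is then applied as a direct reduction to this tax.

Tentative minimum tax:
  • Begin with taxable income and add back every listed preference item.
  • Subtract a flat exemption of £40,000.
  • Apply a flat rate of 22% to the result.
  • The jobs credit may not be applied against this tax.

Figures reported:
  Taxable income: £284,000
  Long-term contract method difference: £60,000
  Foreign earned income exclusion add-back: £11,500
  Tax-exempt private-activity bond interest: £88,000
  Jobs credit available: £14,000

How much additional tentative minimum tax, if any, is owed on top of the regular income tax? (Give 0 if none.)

£59,260

Tentative minimum tax:
  Adjusted income: £284,000 + £60,000 + £11,500 + £88,000 = £443,500
  Less exemption £40,000 → base £403,500
  £403,500 × 22% = £88,770

Regular income tax:
  £209,000 × 14% = £29,260
  £75,000 × 19% = £14,250
  → £43,510
  Less jobs credit £14,000 → £29,510

Excess of tentative minimum tax over regular income tax: £88,770 − £29,510 = £59,260.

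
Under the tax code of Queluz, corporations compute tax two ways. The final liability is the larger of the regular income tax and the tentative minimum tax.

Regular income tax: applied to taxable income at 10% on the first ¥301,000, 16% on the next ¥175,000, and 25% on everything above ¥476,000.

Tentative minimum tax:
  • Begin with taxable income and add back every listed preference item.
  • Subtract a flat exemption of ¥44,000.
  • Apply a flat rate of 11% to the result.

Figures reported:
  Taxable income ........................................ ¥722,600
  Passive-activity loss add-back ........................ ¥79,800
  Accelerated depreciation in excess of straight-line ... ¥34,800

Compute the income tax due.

Tentative minimum tax:
  Adjusted income: ¥722,600 + ¥79,800 + ¥34,800 = ¥837,200
  Less exemption ¥44,000 → base ¥793,200
  ¥793,200 × 11% = ¥87,252

Regular income tax:
  ¥301,000 × 10% = ¥30,100
  ¥175,000 × 16% = ¥28,000
  ¥246,600 × 25% = ¥61,650
  → ¥119,750

¥119,750 > ¥87,252, so the regular income tax governs.

¥119,750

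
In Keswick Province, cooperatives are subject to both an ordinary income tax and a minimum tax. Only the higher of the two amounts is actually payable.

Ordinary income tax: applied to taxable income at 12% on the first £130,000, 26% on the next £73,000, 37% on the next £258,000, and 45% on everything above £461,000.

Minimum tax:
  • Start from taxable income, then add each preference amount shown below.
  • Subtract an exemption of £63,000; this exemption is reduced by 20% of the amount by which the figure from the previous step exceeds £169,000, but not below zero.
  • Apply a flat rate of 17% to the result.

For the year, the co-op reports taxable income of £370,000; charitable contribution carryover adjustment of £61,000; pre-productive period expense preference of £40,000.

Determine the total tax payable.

£96,370

Minimum tax:
  Adjusted income: £370,000 + £61,000 + £40,000 = £471,000
  Exemption: £63,000 − 20% × (£471,000 − £169,000) = £63,000 − £60,400 = £2,600
  Base: £471,000 − £2,600 = £468,400
  £468,400 × 17% = £79,628

Ordinary income tax:
  £130,000 × 12% = £15,600
  £73,000 × 26% = £18,980
  £167,000 × 37% = £61,790
  → £96,370

£96,370 > £79,628, so the ordinary income tax governs.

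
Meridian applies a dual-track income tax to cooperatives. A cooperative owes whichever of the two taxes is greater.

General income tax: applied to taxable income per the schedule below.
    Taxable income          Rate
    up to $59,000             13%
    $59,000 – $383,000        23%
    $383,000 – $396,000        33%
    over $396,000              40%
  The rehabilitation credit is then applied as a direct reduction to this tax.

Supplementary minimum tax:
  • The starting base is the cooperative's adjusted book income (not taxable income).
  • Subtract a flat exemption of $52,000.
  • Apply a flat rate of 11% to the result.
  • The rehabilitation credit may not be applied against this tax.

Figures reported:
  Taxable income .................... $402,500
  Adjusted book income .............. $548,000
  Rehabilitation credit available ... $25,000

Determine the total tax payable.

$64,080

Supplementary minimum tax:
  Base (adjusted book income): $548,000
  Less exemption $52,000 → base $496,000
  $496,000 × 11% = $54,560

General income tax:
  $59,000 × 13% = $7,670
  $324,000 × 23% = $74,520
  $13,000 × 33% = $4,290
  $6,500 × 40% = $2,600
  → $89,080
  Less rehabilitation credit $25,000 → $64,080

$64,080 > $54,560, so the general income tax governs.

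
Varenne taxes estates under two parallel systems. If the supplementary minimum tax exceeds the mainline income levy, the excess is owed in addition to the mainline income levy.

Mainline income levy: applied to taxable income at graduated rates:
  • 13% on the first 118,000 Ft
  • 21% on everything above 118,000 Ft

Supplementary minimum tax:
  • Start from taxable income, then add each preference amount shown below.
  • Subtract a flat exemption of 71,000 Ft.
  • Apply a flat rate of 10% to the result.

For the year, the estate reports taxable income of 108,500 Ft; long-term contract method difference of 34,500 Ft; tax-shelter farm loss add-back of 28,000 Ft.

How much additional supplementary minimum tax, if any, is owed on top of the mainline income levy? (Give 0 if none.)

0 Ft

Mainline income levy:
  108,500 Ft × 13% = 14,105 Ft

Supplementary minimum tax:
  Adjusted income: 108,500 Ft + 34,500 Ft + 28,000 Ft = 171,000 Ft
  Less exemption 71,000 Ft → base 100,000 Ft
  100,000 Ft × 10% = 10,000 Ft

10,000 Ft ≤ 14,105 Ft, so no add-on is due.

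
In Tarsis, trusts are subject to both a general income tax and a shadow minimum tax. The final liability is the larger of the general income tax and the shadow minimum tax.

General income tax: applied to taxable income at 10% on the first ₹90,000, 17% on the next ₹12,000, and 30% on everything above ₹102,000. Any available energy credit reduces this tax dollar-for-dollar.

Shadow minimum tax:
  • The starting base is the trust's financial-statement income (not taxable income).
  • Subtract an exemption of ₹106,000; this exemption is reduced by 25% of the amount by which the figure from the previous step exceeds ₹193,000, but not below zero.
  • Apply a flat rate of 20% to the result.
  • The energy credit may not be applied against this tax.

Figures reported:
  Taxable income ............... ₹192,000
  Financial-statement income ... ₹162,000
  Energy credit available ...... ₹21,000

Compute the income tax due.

₹17,040

Shadow minimum tax:
  Base (financial-statement income): ₹162,000
  Exemption: ₹162,000 ≤ ₹193,000, so full ₹106,000 applies
  Base: ₹162,000 − ₹106,000 = ₹56,000
  ₹56,000 × 20% = ₹11,200

General income tax:
  ₹90,000 × 10% = ₹9,000
  ₹12,000 × 17% = ₹2,040
  ₹90,000 × 30% = ₹27,000
  → ₹38,040
  Less energy credit ₹21,000 → ₹17,040

₹17,040 > ₹11,200, so the general income tax governs.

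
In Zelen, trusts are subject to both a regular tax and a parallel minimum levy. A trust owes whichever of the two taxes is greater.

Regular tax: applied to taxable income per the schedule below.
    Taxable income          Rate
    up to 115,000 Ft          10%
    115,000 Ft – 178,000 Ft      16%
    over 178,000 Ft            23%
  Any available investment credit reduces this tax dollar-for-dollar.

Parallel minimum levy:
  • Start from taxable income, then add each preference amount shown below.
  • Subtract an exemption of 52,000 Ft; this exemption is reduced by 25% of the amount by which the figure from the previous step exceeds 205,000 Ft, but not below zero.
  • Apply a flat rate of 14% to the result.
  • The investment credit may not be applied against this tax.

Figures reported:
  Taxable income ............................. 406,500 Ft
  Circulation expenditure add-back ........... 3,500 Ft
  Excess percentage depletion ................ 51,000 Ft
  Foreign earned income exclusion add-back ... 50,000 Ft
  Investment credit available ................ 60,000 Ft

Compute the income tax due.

Parallel minimum levy:
  Adjusted income: 406,500 Ft + 3,500 Ft + 51,000 Ft + 50,000 Ft = 511,000 Ft
  Exemption: 25% × (511,000 Ft − 205,000 Ft) = 76,500 Ft ≥ 52,000 Ft, so the exemption is fully phased out
  Base: 511,000 Ft − 0 Ft = 511,000 Ft
  511,000 Ft × 14% = 71,540 Ft

Regular tax:
  115,000 Ft × 10% = 11,500 Ft
  63,000 Ft × 16% = 10,080 Ft
  228,500 Ft × 23% = 52,555 Ft
  → 74,135 Ft
  Less investment credit 60,000 Ft → 14,135 Ft

71,540 Ft > 14,135 Ft, so the parallel minimum levy is the binding amount.

71,540 Ft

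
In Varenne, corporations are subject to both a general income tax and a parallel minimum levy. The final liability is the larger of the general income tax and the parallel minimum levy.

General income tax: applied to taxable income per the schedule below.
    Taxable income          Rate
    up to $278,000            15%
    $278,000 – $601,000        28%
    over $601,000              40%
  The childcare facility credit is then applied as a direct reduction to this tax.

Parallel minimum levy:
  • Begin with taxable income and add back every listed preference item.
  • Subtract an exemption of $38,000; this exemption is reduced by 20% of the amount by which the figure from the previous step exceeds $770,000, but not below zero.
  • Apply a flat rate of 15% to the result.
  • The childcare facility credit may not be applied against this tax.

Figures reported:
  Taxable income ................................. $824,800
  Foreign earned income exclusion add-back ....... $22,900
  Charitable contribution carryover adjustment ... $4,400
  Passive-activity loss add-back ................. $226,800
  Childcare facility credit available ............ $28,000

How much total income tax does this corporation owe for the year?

$193,660

Parallel minimum levy:
  Adjusted income: $824,800 + $22,900 + $4,400 + $226,800 = $1,078,900
  Exemption: 20% × ($1,078,900 − $770,000) = $61,780 ≥ $38,000, so the exemption is fully phased out
  Base: $1,078,900 − $0 = $1,078,900
  $1,078,900 × 15% = $161,835

General income tax:
  $278,000 × 15% = $41,700
  $323,000 × 28% = $90,440
  $223,800 × 40% = $89,520
  → $221,660
  Less childcare facility credit $28,000 → $193,660

$193,660 > $161,835, so the general income tax governs.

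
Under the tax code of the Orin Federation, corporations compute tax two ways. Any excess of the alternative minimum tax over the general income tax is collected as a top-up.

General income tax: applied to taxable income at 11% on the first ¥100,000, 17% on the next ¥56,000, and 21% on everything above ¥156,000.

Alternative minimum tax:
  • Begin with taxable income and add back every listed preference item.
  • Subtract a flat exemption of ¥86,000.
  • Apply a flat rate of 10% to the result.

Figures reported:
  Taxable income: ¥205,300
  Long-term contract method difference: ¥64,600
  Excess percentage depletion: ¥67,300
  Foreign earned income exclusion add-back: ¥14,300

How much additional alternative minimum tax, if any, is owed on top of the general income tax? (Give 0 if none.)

General income tax:
  ¥100,000 × 11% = ¥11,000
  ¥56,000 × 17% = ¥9,520
  ¥49,300 × 21% = ¥10,353
  → ¥30,873

Alternative minimum tax:
  Adjusted income: ¥205,300 + ¥64,600 + ¥67,300 + ¥14,300 = ¥351,500
  Less exemption ¥86,000 → base ¥265,500
  ¥265,500 × 10% = ¥26,550

¥26,550 ≤ ¥30,873, so no add-on is due.

¥0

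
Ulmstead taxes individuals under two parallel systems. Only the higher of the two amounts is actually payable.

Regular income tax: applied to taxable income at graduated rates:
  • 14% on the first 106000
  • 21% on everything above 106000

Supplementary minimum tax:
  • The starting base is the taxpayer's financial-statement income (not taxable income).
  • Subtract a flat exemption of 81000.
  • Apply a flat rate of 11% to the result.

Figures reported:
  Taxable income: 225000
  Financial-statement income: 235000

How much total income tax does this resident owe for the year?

39830

Supplementary minimum tax:
  Base (financial-statement income): 235000
  Less exemption 81000 → base 154000
  154000 × 11% = 16940

Regular income tax:
  106000 × 14% = 14840
  119000 × 21% = 24990
  → 39830

39830 > 16940, so the regular income tax governs.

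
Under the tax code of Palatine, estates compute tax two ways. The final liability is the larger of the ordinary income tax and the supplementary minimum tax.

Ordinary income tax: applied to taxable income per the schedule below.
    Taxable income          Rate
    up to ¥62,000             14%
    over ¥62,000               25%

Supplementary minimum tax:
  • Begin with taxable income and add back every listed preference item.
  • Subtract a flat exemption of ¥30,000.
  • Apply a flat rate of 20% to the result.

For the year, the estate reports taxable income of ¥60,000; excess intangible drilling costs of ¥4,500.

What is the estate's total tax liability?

Supplementary minimum tax:
  Adjusted income: ¥60,000 + ¥4,500 = ¥64,500
  Less exemption ¥30,000 → base ¥34,500
  ¥34,500 × 20% = ¥6,900

Ordinary income tax:
  ¥60,000 × 14% = ¥8,400

¥8,400 > ¥6,900, so the ordinary income tax governs.

¥8,400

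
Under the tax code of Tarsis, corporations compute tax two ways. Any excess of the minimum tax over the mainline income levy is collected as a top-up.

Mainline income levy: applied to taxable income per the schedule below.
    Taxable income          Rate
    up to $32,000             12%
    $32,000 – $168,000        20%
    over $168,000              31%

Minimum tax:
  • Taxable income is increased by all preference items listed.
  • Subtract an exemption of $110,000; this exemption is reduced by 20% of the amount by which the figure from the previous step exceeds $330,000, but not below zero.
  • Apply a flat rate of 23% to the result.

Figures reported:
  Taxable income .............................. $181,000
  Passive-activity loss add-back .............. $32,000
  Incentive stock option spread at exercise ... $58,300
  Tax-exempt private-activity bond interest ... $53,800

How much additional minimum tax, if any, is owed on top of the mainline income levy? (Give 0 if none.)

$14,403

Minimum tax:
  Adjusted income: $181,000 + $32,000 + $58,300 + $53,800 = $325,100
  Exemption: $325,100 ≤ $330,000, so full $110,000 applies
  Base: $325,100 − $110,000 = $215,100
  $215,100 × 23% = $49,473

Mainline income levy:
  $32,000 × 12% = $3,840
  $136,000 × 20% = $27,200
  $13,000 × 31% = $4,030
  → $35,070

Excess of minimum tax over mainline income levy: $49,473 − $35,070 = $14,403.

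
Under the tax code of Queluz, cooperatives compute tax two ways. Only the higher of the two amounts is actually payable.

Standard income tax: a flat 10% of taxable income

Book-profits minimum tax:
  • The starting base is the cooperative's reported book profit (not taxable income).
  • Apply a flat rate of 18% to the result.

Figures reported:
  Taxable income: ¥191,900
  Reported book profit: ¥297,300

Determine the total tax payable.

¥53,514

Book-profits minimum tax:
  Base (reported book profit): ¥297,300
  ¥297,300 × 18% = ¥53,514

Standard income tax:
  ¥191,900 × 10% = ¥19,190

¥53,514 > ¥19,190, so the book-profits minimum tax is the binding amount.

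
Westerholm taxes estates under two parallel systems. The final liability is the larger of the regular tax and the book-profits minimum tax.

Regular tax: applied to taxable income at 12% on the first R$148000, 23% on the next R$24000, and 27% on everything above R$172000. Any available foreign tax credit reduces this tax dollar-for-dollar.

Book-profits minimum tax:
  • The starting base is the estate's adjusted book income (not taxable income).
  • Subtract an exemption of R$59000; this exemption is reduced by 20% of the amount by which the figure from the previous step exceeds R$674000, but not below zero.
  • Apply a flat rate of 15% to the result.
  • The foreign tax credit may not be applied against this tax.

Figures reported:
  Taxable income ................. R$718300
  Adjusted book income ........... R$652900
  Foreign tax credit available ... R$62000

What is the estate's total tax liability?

Book-profits minimum tax:
  Base (adjusted book income): R$652900
  Exemption: R$652900 ≤ R$674000, so full R$59000 applies
  Base: R$652900 − R$59000 = R$593900
  R$593900 × 15% = R$89085

Regular tax:
  R$148000 × 12% = R$17760
  R$24000 × 23% = R$5520
  R$546300 × 27% = R$147501
  → R$170781
  Less foreign tax credit R$62000 → R$108781

R$108781 > R$89085, so the regular tax governs.

R$108781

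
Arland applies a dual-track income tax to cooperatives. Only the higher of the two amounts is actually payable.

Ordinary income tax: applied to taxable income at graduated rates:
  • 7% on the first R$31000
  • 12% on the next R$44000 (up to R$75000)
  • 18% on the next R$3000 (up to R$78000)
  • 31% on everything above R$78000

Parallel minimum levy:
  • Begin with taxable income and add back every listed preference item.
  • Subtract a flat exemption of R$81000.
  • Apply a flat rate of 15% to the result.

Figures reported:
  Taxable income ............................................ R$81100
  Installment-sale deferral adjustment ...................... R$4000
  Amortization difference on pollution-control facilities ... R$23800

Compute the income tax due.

R$8951

Ordinary income tax:
  R$31000 × 7% = R$2170
  R$44000 × 12% = R$5280
  R$3000 × 18% = R$540
  R$3100 × 31% = R$961
  → R$8951

Parallel minimum levy:
  Adjusted income: R$81100 + R$4000 + R$23800 = R$108900
  Less exemption R$81000 → base R$27900
  R$27900 × 15% = R$4185

R$8951 > R$4185, so the ordinary income tax governs.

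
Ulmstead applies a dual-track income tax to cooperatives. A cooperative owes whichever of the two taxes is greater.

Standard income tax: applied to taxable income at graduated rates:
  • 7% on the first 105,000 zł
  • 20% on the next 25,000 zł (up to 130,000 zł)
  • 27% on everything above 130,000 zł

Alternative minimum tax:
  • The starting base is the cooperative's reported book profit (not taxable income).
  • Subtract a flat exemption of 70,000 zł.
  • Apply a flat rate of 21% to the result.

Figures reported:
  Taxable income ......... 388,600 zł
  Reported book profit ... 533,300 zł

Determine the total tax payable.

Standard income tax:
  105,000 zł × 7% = 7,350 zł
  25,000 zł × 20% = 5,000 zł
  258,600 zł × 27% = 69,822 zł
  → 82,172 zł

Alternative minimum tax:
  Base (reported book profit): 533,300 zł
  Less exemption 70,000 zł → base 463,300 zł
  463,300 zł × 21% = 97,293 zł

97,293 zł > 82,172 zł, so the alternative minimum tax is the binding amount.

97,293 zł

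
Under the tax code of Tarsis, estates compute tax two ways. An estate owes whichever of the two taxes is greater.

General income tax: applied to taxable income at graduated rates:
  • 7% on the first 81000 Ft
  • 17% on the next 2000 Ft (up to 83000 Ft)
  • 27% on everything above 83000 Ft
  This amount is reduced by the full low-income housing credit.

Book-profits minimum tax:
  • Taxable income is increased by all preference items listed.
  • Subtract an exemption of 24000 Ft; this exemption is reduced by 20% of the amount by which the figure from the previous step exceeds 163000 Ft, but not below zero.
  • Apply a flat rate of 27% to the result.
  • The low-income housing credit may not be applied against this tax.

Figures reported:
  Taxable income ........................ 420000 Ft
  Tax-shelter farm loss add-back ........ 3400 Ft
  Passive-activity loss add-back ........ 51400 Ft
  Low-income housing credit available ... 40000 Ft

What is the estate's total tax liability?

Book-profits minimum tax:
  Adjusted income: 420000 Ft + 3400 Ft + 51400 Ft = 474800 Ft
  Exemption: 20% × (474800 Ft − 163000 Ft) = 62360 Ft ≥ 24000 Ft, so the exemption is fully phased out
  Base: 474800 Ft − 0 Ft = 474800 Ft
  474800 Ft × 27% = 128196 Ft

General income tax:
  81000 Ft × 7% = 5670 Ft
  2000 Ft × 17% = 340 Ft
  337000 Ft × 27% = 90990 Ft
  → 97000 Ft
  Less low-income housing credit 40000 Ft → 57000 Ft

128196 Ft > 57000 Ft, so the book-profits minimum tax is the binding amount.

128196 Ft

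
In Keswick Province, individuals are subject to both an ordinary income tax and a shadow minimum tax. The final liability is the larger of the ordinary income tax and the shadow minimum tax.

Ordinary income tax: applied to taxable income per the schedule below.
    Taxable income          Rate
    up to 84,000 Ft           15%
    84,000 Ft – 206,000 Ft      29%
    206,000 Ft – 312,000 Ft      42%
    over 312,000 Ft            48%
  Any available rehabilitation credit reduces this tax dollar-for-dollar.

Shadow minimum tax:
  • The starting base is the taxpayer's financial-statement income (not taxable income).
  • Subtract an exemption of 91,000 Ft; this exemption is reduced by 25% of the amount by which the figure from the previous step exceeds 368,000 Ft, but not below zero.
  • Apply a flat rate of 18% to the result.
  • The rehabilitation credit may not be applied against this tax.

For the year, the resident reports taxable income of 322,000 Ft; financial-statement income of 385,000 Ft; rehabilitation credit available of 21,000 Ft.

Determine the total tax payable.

76,300 Ft

Ordinary income tax:
  84,000 Ft × 15% = 12,600 Ft
  122,000 Ft × 29% = 35,380 Ft
  106,000 Ft × 42% = 44,520 Ft
  10,000 Ft × 48% = 4,800 Ft
  → 97,300 Ft
  Less rehabilitation credit 21,000 Ft → 76,300 Ft

Shadow minimum tax:
  Base (financial-statement income): 385,000 Ft
  Exemption: 91,000 Ft − 25% × (385,000 Ft − 368,000 Ft) = 91,000 Ft − 4,250 Ft = 86,750 Ft
  Base: 385,000 Ft − 86,750 Ft = 298,250 Ft
  298,250 Ft × 18% = 53,685 Ft

76,300 Ft > 53,685 Ft, so the ordinary income tax governs.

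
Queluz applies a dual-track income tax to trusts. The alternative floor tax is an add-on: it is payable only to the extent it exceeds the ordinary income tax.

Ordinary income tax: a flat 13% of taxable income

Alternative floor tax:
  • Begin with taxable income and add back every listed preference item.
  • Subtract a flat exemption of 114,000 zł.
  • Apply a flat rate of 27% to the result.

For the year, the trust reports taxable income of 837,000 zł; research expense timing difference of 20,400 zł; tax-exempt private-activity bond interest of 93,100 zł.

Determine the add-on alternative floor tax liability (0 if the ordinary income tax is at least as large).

117,045 zł

Ordinary income tax:
  837,000 zł × 13% = 108,810 zł

Alternative floor tax:
  Adjusted income: 837,000 zł + 20,400 zł + 93,100 zł = 950,500 zł
  Less exemption 114,000 zł → base 836,500 zł
  836,500 zł × 27% = 225,855 zł

Excess of alternative floor tax over ordinary income tax: 225,855 zł − 108,810 zł = 117,045 zł.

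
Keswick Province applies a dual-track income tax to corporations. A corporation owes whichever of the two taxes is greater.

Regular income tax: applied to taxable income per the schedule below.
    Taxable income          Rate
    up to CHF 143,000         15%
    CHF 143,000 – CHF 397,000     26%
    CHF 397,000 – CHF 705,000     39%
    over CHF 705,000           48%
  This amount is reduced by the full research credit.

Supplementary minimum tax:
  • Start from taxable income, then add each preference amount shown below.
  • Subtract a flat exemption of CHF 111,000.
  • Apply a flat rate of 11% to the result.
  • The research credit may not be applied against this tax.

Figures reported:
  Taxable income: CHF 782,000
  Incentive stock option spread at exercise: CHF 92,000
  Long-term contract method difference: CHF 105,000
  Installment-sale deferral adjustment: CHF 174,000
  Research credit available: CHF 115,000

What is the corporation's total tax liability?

Regular income tax:
  CHF 143,000 × 15% = CHF 21,450
  CHF 254,000 × 26% = CHF 66,040
  CHF 308,000 × 39% = CHF 120,120
  CHF 77,000 × 48% = CHF 36,960
  → CHF 244,570
  Less research credit CHF 115,000 → CHF 129,570

Supplementary minimum tax:
  Adjusted income: CHF 782,000 + CHF 92,000 + CHF 105,000 + CHF 174,000 = CHF 1,153,000
  Less exemption CHF 111,000 → base CHF 1,042,000
  CHF 1,042,000 × 11% = CHF 114,620

CHF 129,570 > CHF 114,620, so the regular income tax governs.

CHF 129,570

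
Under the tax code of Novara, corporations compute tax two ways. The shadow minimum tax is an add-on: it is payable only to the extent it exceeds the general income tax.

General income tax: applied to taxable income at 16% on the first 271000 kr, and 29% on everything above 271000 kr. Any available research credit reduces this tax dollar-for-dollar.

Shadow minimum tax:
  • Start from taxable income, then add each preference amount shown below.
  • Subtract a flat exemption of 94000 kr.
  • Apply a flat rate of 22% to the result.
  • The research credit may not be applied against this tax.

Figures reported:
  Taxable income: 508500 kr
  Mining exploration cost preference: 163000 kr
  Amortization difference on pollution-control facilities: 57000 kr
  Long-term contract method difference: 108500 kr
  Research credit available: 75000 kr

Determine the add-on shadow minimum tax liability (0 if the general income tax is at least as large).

126225 kr

Shadow minimum tax:
  Adjusted income: 508500 kr + 163000 kr + 57000 kr + 108500 kr = 837000 kr
  Less exemption 94000 kr → base 743000 kr
  743000 kr × 22% = 163460 kr

General income tax:
  271000 kr × 16% = 43360 kr
  237500 kr × 29% = 68875 kr
  → 112235 kr
  Less research credit 75000 kr → 37235 kr

Excess of shadow minimum tax over general income tax: 163460 kr − 37235 kr = 126225 kr.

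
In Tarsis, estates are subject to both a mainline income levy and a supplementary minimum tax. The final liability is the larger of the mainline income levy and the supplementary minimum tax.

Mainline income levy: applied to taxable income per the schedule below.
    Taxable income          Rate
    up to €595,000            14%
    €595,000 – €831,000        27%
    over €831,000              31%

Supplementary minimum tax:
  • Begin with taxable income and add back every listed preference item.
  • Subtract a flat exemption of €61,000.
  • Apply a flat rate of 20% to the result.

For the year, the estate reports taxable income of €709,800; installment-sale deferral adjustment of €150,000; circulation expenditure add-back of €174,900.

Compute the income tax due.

€194,740

Supplementary minimum tax:
  Adjusted income: €709,800 + €150,000 + €174,900 = €1,034,700
  Less exemption €61,000 → base €973,700
  €973,700 × 20% = €194,740

Mainline income levy:
  €595,000 × 14% = €83,300
  €114,800 × 27% = €30,996
  → €114,296

€194,740 > €114,296, so the supplementary minimum tax is the binding amount.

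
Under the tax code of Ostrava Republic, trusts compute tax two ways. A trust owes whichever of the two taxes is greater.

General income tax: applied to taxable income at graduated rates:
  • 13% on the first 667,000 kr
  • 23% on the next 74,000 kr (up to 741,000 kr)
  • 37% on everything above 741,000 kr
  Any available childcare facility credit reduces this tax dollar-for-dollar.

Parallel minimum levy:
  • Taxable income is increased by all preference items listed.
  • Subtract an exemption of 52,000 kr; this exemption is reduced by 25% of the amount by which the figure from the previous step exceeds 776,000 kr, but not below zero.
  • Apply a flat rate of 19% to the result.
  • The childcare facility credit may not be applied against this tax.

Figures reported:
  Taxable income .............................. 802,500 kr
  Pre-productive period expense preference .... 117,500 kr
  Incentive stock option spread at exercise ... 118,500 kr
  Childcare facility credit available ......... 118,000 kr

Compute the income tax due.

General income tax:
  667,000 kr × 13% = 86,710 kr
  74,000 kr × 23% = 17,020 kr
  61,500 kr × 37% = 22,755 kr
  → 126,485 kr
  Less childcare facility credit 118,000 kr → 8,485 kr

Parallel minimum levy:
  Adjusted income: 802,500 kr + 117,500 kr + 118,500 kr = 1,038,500 kr
  Exemption: 25% × (1,038,500 kr − 776,000 kr) = 65,625 kr ≥ 52,000 kr, so the exemption is fully phased out
  Base: 1,038,500 kr − 0 kr = 1,038,500 kr
  1,038,500 kr × 19% = 197,315 kr

197,315 kr > 8,485 kr, so the parallel minimum levy is the binding amount.

197,315 kr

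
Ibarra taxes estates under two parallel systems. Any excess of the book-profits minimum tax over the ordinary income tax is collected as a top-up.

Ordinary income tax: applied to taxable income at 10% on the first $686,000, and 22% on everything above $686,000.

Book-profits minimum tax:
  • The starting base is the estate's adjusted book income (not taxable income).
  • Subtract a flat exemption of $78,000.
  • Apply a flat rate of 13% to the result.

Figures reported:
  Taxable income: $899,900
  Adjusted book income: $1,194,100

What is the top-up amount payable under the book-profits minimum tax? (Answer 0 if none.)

$29,435

Book-profits minimum tax:
  Base (adjusted book income): $1,194,100
  Less exemption $78,000 → base $1,116,100
  $1,116,100 × 13% = $145,093

Ordinary income tax:
  $686,000 × 10% = $68,600
  $213,900 × 22% = $47,058
  → $115,658

Excess of book-profits minimum tax over ordinary income tax: $145,093 − $115,658 = $29,435.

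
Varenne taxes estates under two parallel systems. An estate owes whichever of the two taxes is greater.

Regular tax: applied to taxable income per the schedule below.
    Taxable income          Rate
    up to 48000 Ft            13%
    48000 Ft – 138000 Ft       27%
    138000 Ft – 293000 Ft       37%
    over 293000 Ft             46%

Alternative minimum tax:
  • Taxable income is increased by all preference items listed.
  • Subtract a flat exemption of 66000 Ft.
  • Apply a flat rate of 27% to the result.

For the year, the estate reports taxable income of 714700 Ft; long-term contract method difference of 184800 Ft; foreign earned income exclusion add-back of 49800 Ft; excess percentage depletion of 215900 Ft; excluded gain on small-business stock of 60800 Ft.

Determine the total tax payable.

Regular tax:
  48000 Ft × 13% = 6240 Ft
  90000 Ft × 27% = 24300 Ft
  155000 Ft × 37% = 57350 Ft
  421700 Ft × 46% = 193982 Ft
  → 281872 Ft

Alternative minimum tax:
  Adjusted income: 714700 Ft + 184800 Ft + 49800 Ft + 215900 Ft + 60800 Ft = 1226000 Ft
  Less exemption 66000 Ft → base 1160000 Ft
  1160000 Ft × 27% = 313200 Ft

313200 Ft > 281872 Ft, so the alternative minimum tax is the binding amount.

313200 Ft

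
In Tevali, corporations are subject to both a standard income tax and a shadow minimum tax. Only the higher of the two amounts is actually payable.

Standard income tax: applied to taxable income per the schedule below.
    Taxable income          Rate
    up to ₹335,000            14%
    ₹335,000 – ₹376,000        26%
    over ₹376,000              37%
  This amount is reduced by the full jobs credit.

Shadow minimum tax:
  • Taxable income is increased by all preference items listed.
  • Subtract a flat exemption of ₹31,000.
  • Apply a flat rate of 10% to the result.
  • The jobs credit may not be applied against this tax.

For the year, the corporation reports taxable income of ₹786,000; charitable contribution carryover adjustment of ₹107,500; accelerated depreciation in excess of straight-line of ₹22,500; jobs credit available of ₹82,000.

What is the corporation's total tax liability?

Shadow minimum tax:
  Adjusted income: ₹786,000 + ₹107,500 + ₹22,500 = ₹916,000
  Less exemption ₹31,000 → base ₹885,000
  ₹885,000 × 10% = ₹88,500

Standard income tax:
  ₹335,000 × 14% = ₹46,900
  ₹41,000 × 26% = ₹10,660
  ₹410,000 × 37% = ₹151,700
  → ₹209,260
  Less jobs credit ₹82,000 → ₹127,260

₹127,260 > ₹88,500, so the standard income tax governs.

₹127,260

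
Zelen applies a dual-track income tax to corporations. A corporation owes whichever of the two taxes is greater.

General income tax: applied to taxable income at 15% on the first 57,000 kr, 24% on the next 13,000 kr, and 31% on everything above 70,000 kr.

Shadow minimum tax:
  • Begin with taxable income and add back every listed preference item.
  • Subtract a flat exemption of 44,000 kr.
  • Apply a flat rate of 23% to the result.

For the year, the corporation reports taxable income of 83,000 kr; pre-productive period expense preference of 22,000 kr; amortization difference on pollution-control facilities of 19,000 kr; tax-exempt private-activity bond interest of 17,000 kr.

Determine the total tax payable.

22,310 kr

General income tax:
  57,000 kr × 15% = 8,550 kr
  13,000 kr × 24% = 3,120 kr
  13,000 kr × 31% = 4,030 kr
  → 15,700 kr

Shadow minimum tax:
  Adjusted income: 83,000 kr + 22,000 kr + 19,000 kr + 17,000 kr = 141,000 kr
  Less exemption 44,000 kr → base 97,000 kr
  97,000 kr × 23% = 22,310 kr

22,310 kr > 15,700 kr, so the shadow minimum tax is the binding amount.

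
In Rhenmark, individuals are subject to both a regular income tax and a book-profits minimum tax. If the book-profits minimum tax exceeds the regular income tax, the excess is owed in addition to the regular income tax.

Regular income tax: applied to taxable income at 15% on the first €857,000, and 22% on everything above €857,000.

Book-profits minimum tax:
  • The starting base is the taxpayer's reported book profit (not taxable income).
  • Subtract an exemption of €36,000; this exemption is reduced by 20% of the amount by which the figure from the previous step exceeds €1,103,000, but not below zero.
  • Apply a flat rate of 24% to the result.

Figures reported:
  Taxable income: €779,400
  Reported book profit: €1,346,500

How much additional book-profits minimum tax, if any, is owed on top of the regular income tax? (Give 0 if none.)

€206,250

Book-profits minimum tax:
  Base (reported book profit): €1,346,500
  Exemption: 20% × (€1,346,500 − €1,103,000) = €48,700 ≥ €36,000, so the exemption is fully phased out
  Base: €1,346,500 − €0 = €1,346,500
  €1,346,500 × 24% = €323,160

Regular income tax:
  €779,400 × 15% = €116,910

Excess of book-profits minimum tax over regular income tax: €323,160 − €116,910 = €206,250.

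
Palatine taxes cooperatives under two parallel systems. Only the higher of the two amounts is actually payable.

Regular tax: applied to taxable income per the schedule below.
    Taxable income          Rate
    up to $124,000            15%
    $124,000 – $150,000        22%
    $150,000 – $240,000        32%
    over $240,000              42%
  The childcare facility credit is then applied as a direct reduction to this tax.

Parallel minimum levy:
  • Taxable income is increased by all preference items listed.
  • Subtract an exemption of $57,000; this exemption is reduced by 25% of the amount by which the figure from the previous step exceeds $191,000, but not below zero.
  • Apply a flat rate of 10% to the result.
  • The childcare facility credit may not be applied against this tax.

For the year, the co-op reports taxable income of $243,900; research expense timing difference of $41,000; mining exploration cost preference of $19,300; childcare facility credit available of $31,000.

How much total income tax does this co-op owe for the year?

Regular tax:
  $124,000 × 15% = $18,600
  $26,000 × 22% = $5,720
  $90,000 × 32% = $28,800
  $3,900 × 42% = $1,638
  → $54,758
  Less childcare facility credit $31,000 → $23,758

Parallel minimum levy:
  Adjusted income: $243,900 + $41,000 + $19,300 = $304,200
  Exemption: $57,000 − 25% × ($304,200 − $191,000) = $57,000 − $28,300 = $28,700
  Base: $304,200 − $28,700 = $275,500
  $275,500 × 10% = $27,550

$27,550 > $23,758, so the parallel minimum levy is the binding amount.

$27,550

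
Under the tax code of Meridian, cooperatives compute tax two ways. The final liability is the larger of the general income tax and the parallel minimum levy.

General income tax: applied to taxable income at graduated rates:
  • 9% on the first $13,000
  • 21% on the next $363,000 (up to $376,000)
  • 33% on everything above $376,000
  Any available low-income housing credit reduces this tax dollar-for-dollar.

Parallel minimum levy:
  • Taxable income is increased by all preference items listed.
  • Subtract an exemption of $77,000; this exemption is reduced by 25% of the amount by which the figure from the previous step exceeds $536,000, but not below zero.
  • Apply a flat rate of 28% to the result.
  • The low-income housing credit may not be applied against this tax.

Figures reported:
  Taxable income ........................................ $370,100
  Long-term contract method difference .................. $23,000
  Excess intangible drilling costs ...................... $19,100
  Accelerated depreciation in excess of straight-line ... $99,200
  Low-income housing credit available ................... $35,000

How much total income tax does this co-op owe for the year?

General income tax:
  $13,000 × 9% = $1,170
  $357,100 × 21% = $74,991
  → $76,161
  Less low-income housing credit $35,000 → $41,161

Parallel minimum levy:
  Adjusted income: $370,100 + $23,000 + $19,100 + $99,200 = $511,400
  Exemption: $511,400 ≤ $536,000, so full $77,000 applies
  Base: $511,400 − $77,000 = $434,400
  $434,400 × 28% = $121,632

$121,632 > $41,161, so the parallel minimum levy is the binding amount.

$121,632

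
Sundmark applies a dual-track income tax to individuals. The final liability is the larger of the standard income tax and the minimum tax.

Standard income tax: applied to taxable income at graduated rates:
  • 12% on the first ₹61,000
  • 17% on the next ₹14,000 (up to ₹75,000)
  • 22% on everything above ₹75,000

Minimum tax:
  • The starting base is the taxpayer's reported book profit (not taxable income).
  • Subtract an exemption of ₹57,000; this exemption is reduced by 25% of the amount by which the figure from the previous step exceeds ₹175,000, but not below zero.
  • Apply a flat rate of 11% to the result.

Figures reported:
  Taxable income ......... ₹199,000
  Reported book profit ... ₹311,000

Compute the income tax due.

₹36,980

Standard income tax:
  ₹61,000 × 12% = ₹7,320
  ₹14,000 × 17% = ₹2,380
  ₹124,000 × 22% = ₹27,280
  → ₹36,980

Minimum tax:
  Base (reported book profit): ₹311,000
  Exemption: ₹57,000 − 25% × (₹311,000 − ₹175,000) = ₹57,000 − ₹34,000 = ₹23,000
  Base: ₹311,000 − ₹23,000 = ₹288,000
  ₹288,000 × 11% = ₹31,680

₹36,980 > ₹31,680, so the standard income tax governs.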